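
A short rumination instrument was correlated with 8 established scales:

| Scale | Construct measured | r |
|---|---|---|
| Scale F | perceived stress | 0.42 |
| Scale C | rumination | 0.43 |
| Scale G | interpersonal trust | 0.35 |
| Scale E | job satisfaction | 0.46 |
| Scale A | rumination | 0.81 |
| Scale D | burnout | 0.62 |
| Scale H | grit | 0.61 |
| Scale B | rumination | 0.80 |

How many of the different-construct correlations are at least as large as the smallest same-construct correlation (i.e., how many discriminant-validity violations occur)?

Convergent (same construct = rumination): Scale C, Scale A, Scale B.
Smallest convergent = 0.43. Discriminant values: 0.42, 0.35, 0.46, 0.62, 0.61; count ≥ 0.43 → 3.

3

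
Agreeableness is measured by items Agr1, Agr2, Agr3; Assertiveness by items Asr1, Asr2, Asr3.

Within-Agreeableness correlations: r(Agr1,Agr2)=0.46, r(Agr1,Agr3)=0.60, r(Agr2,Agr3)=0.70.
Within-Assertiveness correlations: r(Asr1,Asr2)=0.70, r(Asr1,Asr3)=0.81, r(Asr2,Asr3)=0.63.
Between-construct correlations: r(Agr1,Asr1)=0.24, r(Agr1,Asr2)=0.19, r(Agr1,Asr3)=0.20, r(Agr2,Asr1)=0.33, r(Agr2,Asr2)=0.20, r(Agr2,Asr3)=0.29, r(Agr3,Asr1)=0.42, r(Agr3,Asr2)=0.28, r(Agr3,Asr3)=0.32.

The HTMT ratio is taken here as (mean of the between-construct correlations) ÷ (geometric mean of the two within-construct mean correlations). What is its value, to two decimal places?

0.42

Mean heterotrait r = 2.47/9 = 0.2744.
Mean within-Agr = 1.76/3 = 0.5867; mean within-Asr = 2.14/3 = 0.7133.
Geometric mean = √(0.5867 × 0.7133) = 0.6469.
HTMT = 0.2744 / 0.6469 = 0.42.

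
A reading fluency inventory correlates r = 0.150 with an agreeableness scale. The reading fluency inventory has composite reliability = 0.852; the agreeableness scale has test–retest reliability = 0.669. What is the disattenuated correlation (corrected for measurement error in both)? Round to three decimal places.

0.199

r_true = r_obs / √(r_xx · r_yy) = 0.150 / √(0.852 × 0.669) = 0.150 / √0.569988 = 0.150 / 0.7550 ≈ 0.199.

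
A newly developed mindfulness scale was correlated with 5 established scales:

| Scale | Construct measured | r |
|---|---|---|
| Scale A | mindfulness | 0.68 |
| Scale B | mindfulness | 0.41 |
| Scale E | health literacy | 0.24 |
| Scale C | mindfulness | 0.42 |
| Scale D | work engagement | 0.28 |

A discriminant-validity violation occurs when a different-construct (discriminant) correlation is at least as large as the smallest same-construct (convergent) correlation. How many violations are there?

0

Convergent (same construct = mindfulness): Scale A, Scale B, Scale C.
Smallest convergent = 0.41. Discriminant values: 0.24, 0.28; count ≥ 0.41 → 0.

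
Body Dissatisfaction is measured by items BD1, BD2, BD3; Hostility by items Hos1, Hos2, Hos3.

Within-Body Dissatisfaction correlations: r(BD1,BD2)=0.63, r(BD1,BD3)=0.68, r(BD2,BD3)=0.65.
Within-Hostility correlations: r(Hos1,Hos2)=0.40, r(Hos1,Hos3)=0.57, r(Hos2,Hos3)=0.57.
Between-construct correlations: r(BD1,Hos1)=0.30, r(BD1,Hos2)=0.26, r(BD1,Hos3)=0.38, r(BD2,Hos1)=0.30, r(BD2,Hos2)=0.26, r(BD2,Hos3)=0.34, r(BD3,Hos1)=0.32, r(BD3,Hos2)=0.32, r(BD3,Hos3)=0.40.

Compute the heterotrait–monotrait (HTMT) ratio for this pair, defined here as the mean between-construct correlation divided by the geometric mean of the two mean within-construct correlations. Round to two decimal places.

0.55

Mean between = 2.88/9 = 0.3200.
Mean within-BD = 1.96/3 = 0.6533; mean within-Hos = 1.54/3 = 0.5133.
Geometric mean = √(0.6533 × 0.5133) = 0.5791.
HTMT = 0.3200 / 0.5791 = 0.55.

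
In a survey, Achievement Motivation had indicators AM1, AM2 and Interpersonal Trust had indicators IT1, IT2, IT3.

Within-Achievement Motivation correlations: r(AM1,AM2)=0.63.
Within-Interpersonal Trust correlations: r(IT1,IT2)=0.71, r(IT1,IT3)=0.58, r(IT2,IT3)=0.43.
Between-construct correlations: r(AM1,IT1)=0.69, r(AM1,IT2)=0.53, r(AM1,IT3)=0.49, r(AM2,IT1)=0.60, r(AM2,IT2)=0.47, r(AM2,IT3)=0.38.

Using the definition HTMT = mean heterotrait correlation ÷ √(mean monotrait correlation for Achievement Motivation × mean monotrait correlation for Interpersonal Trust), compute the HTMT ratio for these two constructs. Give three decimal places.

0.876

Mean between = 3.16/6 = 0.5267.
Mean within-AM = 0.63/1 = 0.6300; mean within-IT = 1.72/3 = 0.5733.
Geometric mean = √(0.6300 × 0.5733) = 0.6010.
HTMT = 0.5267 / 0.6010 = 0.876.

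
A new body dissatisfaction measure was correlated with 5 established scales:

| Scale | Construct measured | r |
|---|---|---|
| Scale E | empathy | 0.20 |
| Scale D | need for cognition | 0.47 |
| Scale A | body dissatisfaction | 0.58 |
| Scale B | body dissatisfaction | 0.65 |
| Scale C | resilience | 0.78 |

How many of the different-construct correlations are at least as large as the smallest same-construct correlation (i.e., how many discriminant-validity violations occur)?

Convergent (same construct = body dissatisfaction): Scale A, Scale B.
Smallest convergent = 0.58. Discriminant values: 0.20, 0.47, 0.78; count ≥ 0.58 → 1.

1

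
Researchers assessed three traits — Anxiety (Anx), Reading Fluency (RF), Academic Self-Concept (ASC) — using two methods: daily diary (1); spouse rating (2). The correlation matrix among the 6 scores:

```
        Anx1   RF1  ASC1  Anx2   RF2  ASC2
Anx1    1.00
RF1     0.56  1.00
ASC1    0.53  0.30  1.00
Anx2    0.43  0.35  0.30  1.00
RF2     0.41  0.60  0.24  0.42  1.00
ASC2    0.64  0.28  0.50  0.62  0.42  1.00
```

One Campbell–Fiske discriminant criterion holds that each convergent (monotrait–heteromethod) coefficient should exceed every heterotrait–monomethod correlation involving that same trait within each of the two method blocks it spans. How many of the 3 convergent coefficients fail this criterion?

2

Checking each validity diagonal entry against its comparison values:
Anx (methods 1·2): 0.43 vs {0.56, 0.42, 0.53, 0.62} → fail.
RF (methods 1·2): 0.60 vs {0.56, 0.42, 0.30, 0.42} → pass.
ASC (methods 1·2): 0.50 vs {0.53, 0.62, 0.30, 0.42} → fail.
2 of 3 fail.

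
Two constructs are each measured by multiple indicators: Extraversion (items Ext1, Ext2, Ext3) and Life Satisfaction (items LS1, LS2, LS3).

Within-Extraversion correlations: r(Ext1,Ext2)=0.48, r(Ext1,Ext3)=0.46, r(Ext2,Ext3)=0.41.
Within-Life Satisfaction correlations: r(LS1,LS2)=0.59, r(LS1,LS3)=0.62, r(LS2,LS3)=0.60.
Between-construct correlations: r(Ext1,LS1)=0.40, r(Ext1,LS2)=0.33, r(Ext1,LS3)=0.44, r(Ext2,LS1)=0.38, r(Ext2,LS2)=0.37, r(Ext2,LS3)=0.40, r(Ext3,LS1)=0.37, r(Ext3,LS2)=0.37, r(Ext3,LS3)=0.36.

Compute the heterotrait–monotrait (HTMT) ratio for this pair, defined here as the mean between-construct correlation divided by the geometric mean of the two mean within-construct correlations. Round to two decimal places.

0.73

Mean between = 3.42/9 = 0.3800.
Mean within-Ext = 1.35/3 = 0.4500; mean within-LS = 1.81/3 = 0.6033.
Geometric mean = √(0.4500 × 0.6033) = 0.5210.
HTMT = 0.3800 / 0.5210 = 0.73.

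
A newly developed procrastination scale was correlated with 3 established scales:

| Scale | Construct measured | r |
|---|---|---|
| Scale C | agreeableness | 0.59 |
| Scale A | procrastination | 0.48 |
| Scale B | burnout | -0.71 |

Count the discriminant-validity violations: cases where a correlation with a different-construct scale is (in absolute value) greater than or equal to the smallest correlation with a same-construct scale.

2

Convergent (same construct = procrastination): Scale A.
Smallest convergent = 0.48. Discriminant |r|: 0.59, 0.71; count ≥ 0.48 → 2.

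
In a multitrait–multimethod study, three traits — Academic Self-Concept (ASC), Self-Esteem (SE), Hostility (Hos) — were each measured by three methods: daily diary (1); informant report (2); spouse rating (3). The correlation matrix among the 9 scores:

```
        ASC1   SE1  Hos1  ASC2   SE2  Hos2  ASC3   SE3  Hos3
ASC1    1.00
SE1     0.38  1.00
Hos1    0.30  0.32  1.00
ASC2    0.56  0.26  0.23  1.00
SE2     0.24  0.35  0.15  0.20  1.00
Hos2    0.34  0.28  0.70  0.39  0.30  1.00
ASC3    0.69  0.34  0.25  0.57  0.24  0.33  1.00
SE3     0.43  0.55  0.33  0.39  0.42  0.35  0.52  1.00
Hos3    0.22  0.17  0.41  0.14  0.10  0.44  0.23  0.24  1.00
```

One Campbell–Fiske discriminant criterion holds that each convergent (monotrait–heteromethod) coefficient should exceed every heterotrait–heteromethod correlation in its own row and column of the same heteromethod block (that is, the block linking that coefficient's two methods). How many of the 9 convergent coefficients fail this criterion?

0

Convergent coefficients and their comparison sets:
ASC (methods 1·2): 0.56 vs {0.24, 0.26, 0.34, 0.23} → pass.
ASC (methods 1·3): 0.69 vs {0.43, 0.34, 0.22, 0.25} → pass.
ASC (methods 2·3): 0.57 vs {0.39, 0.24, 0.14, 0.33} → pass.
SE (methods 1·2): 0.35 vs {0.26, 0.24, 0.28, 0.15} → pass.
SE (methods 1·3): 0.55 vs {0.34, 0.43, 0.17, 0.33} → pass.
SE (methods 2·3): 0.42 vs {0.24, 0.39, 0.10, 0.35} → pass.
Hos (methods 1·2): 0.70 vs {0.23, 0.34, 0.15, 0.28} → pass.
Hos (methods 1·3): 0.41 vs {0.25, 0.22, 0.33, 0.17} → pass.
Hos (methods 2·3): 0.44 vs {0.33, 0.14, 0.35, 0.10} → pass.
0 of 9 fail.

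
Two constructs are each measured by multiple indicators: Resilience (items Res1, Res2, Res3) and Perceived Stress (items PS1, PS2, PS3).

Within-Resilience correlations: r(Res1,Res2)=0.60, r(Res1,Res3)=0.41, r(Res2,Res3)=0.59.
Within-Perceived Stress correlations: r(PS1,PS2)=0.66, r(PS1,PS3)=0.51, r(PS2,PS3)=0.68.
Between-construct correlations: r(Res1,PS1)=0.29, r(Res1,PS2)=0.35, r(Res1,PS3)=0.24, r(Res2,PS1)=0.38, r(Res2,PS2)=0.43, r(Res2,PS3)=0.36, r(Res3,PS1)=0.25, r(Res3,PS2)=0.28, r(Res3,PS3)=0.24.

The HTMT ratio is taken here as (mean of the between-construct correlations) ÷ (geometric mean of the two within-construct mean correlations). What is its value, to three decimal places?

Between-construct mean = 2.82/9 = 0.3133.
Mean within-Res = 1.60/3 = 0.5333; mean within-PS = 1.85/3 = 0.6167.
Geometric mean = √(0.5333 × 0.6167) = 0.5735.
HTMT = 0.3133 / 0.5735 = 0.546.

0.546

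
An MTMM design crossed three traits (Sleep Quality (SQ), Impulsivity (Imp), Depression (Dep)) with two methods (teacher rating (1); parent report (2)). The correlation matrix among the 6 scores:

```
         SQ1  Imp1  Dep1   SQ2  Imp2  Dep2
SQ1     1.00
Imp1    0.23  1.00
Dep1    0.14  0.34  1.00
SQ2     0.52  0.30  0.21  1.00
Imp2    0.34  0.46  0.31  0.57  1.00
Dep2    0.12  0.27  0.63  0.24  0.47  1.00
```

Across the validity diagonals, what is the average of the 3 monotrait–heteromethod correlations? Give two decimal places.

0.54

Convergent values: 0.52, 0.46, 0.63; mean = 1.61/3 = 0.54.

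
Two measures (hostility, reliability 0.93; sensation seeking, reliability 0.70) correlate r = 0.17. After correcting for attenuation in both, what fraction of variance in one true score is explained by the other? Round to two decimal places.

Disattenuated r = 0.17 / √(0.93 × 0.70) = 0.17 / 0.8068 = 0.2107.
Shared true-score variance = 0.2107² = 0.0444 ≈ 0.04.

0.04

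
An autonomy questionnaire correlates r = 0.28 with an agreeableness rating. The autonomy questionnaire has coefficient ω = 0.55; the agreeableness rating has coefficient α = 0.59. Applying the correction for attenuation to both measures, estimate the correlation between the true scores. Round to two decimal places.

r_true = r_obs / √(r_xx · r_yy) = 0.28 / √(0.55 × 0.59) = 0.28 / √0.3245 = 0.28 / 0.5696 ≈ 0.49.

0.49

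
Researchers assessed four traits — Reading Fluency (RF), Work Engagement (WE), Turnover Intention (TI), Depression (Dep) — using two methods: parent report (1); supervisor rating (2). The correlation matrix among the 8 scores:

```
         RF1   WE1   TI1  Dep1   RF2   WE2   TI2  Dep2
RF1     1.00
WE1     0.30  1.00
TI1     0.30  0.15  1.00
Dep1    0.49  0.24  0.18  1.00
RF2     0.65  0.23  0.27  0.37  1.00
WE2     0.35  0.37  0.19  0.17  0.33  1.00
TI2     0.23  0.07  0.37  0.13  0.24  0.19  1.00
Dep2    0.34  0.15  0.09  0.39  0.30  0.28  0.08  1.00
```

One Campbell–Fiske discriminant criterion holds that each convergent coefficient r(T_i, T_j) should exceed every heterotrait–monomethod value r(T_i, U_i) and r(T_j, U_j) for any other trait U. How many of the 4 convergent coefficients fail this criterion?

Each convergent coefficient versus the relevant comparison correlations:
RF (methods 1·2): 0.65 vs {0.30, 0.33, 0.30, 0.24, 0.49, 0.30} → pass.
WE (methods 1·2): 0.37 vs {0.30, 0.33, 0.15, 0.19, 0.24, 0.28} → pass.
TI (methods 1·2): 0.37 vs {0.30, 0.24, 0.15, 0.19, 0.18, 0.08} → pass.
Dep (methods 1·2): 0.39 vs {0.49, 0.30, 0.24, 0.28, 0.18, 0.08} → fail.
1 of 4 fail.

1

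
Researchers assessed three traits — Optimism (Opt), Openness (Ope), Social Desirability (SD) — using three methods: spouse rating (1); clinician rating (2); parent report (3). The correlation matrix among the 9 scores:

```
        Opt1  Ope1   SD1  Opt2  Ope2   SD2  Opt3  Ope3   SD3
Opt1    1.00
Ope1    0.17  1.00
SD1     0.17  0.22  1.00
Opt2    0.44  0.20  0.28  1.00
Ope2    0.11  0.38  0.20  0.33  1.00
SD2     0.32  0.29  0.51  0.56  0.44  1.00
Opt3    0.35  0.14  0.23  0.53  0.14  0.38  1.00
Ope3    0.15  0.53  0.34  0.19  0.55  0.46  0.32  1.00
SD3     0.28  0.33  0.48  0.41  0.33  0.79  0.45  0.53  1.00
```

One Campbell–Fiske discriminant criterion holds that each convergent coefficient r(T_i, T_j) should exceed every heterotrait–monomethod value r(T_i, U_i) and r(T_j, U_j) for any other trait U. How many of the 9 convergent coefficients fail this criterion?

7

Each convergent coefficient versus the relevant comparison correlations:
Opt (methods 1·2): 0.44 vs {0.17, 0.33, 0.17, 0.56} → fail.
Opt (methods 1·3): 0.35 vs {0.17, 0.32, 0.17, 0.45} → fail.
Opt (methods 2·3): 0.53 vs {0.33, 0.32, 0.56, 0.45} → fail.
Ope (methods 1·2): 0.38 vs {0.17, 0.33, 0.22, 0.44} → fail.
Ope (methods 1·3): 0.53 vs {0.17, 0.32, 0.22, 0.53} → fail.
Ope (methods 2·3): 0.55 vs {0.33, 0.32, 0.44, 0.53} → pass.
SD (methods 1·2): 0.51 vs {0.17, 0.56, 0.22, 0.44} → fail.
SD (methods 1·3): 0.48 vs {0.17, 0.45, 0.22, 0.53} → fail.
SD (methods 2·3): 0.79 vs {0.56, 0.45, 0.44, 0.53} → pass.
7 of 9 fail.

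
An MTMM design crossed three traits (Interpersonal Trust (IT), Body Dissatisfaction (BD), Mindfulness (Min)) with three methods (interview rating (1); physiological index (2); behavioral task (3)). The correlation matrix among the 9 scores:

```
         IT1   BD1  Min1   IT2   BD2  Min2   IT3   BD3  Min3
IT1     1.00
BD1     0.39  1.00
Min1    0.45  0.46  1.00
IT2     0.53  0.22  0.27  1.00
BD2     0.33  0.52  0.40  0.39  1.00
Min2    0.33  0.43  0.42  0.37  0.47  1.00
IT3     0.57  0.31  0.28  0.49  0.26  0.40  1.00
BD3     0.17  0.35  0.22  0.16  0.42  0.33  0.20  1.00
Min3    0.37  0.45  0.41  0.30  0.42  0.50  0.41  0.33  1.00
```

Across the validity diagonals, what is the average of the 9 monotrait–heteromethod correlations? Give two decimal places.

0.47

Convergent values: 0.53, 0.57, 0.49, 0.52, 0.35, 0.42, 0.42, 0.41, 0.50; mean = 4.21/9 = 0.47.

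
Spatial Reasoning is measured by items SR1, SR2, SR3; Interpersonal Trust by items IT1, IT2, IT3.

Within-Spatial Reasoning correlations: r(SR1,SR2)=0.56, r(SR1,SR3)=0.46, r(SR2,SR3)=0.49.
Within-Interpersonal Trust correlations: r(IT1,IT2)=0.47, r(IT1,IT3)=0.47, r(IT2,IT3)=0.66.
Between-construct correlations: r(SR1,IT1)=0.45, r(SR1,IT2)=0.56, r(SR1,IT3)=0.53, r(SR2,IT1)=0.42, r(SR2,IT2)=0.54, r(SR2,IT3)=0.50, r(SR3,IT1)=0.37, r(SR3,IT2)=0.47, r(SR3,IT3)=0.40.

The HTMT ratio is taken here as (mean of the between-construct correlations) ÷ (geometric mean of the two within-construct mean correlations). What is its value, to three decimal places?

0.909

Mean heterotrait r = 4.24/9 = 0.4711.
Mean within-SR = 1.51/3 = 0.5033; mean within-IT = 1.60/3 = 0.5333.
Geometric mean = √(0.5033 × 0.5333) = 0.5181.
HTMT = 0.4711 / 0.5181 = 0.909.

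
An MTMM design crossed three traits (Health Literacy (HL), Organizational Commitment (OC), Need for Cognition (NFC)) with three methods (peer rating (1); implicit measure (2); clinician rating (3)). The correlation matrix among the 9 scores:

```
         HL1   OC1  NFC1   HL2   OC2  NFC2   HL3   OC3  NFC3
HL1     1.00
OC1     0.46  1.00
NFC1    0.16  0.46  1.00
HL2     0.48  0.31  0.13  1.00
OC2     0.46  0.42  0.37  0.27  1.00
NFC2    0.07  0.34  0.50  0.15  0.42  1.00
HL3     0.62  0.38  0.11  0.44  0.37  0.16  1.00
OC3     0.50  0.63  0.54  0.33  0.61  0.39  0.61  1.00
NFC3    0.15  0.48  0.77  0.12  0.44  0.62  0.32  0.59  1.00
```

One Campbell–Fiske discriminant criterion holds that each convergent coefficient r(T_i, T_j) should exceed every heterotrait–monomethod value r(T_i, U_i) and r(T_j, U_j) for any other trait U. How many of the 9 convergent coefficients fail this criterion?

Checking each validity diagonal entry against its comparison values:
HL (methods 1·2): 0.48 vs {0.46, 0.27, 0.16, 0.15} → pass.
HL (methods 1·3): 0.62 vs {0.46, 0.61, 0.16, 0.32} → pass.
HL (methods 2·3): 0.44 vs {0.27, 0.61, 0.15, 0.32} → fail.
OC (methods 1·2): 0.42 vs {0.46, 0.27, 0.46, 0.42} → fail.
OC (methods 1·3): 0.63 vs {0.46, 0.61, 0.46, 0.59} → pass.
OC (methods 2·3): 0.61 vs {0.27, 0.61, 0.42, 0.59} → fail.
NFC (methods 1·2): 0.50 vs {0.16, 0.15, 0.46, 0.42} → pass.
NFC (methods 1·3): 0.77 vs {0.16, 0.32, 0.46, 0.59} → pass.
NFC (methods 2·3): 0.62 vs {0.15, 0.32, 0.42, 0.59} → pass.
3 of 9 fail.

3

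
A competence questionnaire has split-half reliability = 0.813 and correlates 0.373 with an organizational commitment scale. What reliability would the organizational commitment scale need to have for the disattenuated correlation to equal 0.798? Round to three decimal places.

r_true = r_obs / √(r_xx · r_yy) ⇒ 0.798 = 0.373 / √(0.813 · r_yy).
√(0.813 · r_yy) = 0.373 / 0.798 = 0.4674; 0.813 · r_yy = 0.2185; r_yy = 0.2185 / 0.813 ≈ 0.269.

0.269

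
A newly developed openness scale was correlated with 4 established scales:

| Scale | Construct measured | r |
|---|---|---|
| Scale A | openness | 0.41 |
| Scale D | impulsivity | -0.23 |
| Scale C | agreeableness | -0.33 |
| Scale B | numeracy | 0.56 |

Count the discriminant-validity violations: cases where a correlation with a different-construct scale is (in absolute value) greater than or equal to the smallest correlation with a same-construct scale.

1

Convergent (same construct = openness): Scale A.
Smallest convergent = 0.41. Discriminant |r|: 0.23, 0.33, 0.56; count ≥ 0.41 → 1.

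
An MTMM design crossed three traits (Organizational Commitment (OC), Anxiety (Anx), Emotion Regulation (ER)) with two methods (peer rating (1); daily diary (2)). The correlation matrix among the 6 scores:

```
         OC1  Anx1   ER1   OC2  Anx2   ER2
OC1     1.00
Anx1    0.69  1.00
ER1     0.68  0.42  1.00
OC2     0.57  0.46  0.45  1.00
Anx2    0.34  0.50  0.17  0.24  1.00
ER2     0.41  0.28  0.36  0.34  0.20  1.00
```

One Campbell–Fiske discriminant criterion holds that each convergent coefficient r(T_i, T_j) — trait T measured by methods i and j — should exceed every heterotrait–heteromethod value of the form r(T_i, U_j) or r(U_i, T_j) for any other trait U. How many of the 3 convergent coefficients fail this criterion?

1

Convergent coefficients and their comparison sets:
OC (methods 1·2): 0.57 vs {0.34, 0.46, 0.41, 0.45} → pass.
Anx (methods 1·2): 0.50 vs {0.46, 0.34, 0.28, 0.17} → pass.
ER (methods 1·2): 0.36 vs {0.45, 0.41, 0.17, 0.28} → fail.
1 of 3 fail.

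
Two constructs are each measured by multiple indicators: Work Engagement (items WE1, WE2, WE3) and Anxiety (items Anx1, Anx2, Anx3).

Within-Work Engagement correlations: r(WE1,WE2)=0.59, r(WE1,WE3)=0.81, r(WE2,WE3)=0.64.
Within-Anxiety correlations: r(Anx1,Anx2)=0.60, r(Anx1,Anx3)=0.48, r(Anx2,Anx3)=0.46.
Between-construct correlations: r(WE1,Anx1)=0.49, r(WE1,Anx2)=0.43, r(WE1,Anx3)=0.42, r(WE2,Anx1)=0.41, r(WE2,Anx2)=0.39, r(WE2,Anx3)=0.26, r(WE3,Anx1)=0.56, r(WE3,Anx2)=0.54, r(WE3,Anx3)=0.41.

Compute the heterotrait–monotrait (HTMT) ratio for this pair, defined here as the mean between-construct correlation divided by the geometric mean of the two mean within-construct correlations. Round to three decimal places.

0.735

Mean between = 3.91/9 = 0.4344.
Mean within-WE = 2.04/3 = 0.6800; mean within-Anx = 1.54/3 = 0.5133.
Geometric mean = √(0.6800 × 0.5133) = 0.5908.
HTMT = 0.4344 / 0.5908 = 0.735.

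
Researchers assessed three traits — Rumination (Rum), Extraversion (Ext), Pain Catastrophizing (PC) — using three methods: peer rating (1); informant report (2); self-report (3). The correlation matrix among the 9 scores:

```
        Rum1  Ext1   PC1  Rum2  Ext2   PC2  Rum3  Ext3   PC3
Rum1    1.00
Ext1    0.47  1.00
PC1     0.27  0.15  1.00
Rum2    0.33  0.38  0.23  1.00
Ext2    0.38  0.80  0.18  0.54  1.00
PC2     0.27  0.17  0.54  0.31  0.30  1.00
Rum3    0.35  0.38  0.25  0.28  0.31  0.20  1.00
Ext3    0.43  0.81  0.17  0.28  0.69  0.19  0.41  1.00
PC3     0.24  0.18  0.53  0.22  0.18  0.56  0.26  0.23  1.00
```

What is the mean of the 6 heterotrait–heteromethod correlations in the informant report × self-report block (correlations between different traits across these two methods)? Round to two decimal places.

0.23

HTHM values (method 2 × method 3): 0.28, 0.22, 0.31, 0.18, 0.20, 0.19; mean = 1.38/6 = 0.23.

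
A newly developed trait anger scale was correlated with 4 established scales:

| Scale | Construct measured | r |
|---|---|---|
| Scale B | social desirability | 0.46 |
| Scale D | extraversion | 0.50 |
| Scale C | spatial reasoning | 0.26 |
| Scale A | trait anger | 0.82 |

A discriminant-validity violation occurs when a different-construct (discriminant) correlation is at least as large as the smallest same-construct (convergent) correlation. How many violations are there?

Convergent (same construct = trait anger): Scale A.
Smallest convergent = 0.82. Discriminant values: 0.46, 0.50, 0.26; count ≥ 0.82 → 0.

0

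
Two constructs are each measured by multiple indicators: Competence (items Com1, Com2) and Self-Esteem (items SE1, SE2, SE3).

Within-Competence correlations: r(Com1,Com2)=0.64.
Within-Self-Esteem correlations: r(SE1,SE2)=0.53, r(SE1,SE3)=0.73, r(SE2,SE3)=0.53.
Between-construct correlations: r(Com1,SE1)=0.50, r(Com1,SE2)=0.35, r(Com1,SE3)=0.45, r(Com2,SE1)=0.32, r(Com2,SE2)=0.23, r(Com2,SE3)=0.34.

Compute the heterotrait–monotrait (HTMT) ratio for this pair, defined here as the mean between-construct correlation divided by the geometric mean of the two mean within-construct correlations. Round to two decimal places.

Mean heterotrait r = 2.19/6 = 0.3650.
Mean within-Com = 0.64/1 = 0.6400; mean within-SE = 1.79/3 = 0.5967.
Geometric mean = √(0.6400 × 0.5967) = 0.6180.
HTMT = 0.3650 / 0.6180 = 0.59.

0.59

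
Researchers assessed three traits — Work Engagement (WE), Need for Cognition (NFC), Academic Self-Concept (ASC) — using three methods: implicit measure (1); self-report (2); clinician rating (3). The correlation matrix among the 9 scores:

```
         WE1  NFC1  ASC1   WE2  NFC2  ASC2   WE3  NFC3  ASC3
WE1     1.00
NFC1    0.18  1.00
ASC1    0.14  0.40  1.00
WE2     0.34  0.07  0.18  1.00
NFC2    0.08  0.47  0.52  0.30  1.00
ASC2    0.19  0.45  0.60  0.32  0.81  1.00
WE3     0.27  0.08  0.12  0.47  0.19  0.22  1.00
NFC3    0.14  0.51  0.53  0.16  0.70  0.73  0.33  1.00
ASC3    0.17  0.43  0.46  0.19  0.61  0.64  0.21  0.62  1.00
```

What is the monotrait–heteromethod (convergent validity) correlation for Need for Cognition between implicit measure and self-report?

0.47

Same trait (NFC), different methods: r(NFC1, NFC2) = 0.47.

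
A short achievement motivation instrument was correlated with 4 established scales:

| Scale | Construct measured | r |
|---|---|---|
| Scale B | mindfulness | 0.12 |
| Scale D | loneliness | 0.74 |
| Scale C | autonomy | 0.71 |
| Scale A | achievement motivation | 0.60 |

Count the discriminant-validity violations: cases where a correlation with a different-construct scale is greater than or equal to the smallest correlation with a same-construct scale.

2

Convergent (same construct = achievement motivation): Scale A.
Smallest convergent = 0.60. Discriminant values: 0.12, 0.74, 0.71; count ≥ 0.60 → 2.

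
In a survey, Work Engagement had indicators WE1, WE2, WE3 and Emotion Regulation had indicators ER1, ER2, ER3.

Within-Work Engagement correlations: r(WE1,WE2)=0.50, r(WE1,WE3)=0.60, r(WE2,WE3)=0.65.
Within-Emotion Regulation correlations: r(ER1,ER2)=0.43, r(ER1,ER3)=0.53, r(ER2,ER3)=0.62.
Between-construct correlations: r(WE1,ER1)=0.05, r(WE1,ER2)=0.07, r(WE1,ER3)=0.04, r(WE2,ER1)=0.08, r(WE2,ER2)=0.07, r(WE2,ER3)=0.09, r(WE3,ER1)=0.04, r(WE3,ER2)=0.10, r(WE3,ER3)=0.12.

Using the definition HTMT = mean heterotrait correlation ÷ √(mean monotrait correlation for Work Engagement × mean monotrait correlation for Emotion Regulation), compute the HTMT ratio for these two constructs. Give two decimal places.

0.13

Mean between = 0.66/9 = 0.0733.
Mean within-WE = 1.75/3 = 0.5833; mean within-ER = 1.58/3 = 0.5267.
Geometric mean = √(0.5833 × 0.5267) = 0.5543.
HTMT = 0.0733 / 0.5543 = 0.13.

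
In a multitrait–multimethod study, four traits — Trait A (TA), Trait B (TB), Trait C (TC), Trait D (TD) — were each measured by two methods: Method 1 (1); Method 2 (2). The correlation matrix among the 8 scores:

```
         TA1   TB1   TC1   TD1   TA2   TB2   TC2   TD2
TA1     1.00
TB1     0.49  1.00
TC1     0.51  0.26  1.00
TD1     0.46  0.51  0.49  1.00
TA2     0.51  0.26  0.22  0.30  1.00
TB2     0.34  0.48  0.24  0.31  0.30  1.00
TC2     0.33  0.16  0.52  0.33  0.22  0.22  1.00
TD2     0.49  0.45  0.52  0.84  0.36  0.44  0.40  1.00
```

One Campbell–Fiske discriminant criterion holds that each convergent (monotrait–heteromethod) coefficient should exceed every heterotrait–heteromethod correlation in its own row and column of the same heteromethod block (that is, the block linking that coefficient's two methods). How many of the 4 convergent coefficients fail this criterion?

Checking each validity diagonal entry against its comparison values:
TA (methods 1·2): 0.51 vs {0.34, 0.26, 0.33, 0.22, 0.49, 0.30} → pass.
TB (methods 1·2): 0.48 vs {0.26, 0.34, 0.16, 0.24, 0.45, 0.31} → pass.
TC (methods 1·2): 0.52 vs {0.22, 0.33, 0.24, 0.16, 0.52, 0.33} → fail.
TD (methods 1·2): 0.84 vs {0.30, 0.49, 0.31, 0.45, 0.33, 0.52} → pass.
1 of 4 fail.

1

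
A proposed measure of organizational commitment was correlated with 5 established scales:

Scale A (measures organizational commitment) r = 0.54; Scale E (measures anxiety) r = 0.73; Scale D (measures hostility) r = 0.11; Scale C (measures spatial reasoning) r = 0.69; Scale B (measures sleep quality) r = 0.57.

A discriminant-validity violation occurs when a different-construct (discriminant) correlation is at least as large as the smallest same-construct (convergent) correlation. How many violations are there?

Convergent (same construct = organizational commitment): Scale A.
Smallest convergent = 0.54. Discriminant values: 0.73, 0.11, 0.69, 0.57; count ≥ 0.54 → 3.

3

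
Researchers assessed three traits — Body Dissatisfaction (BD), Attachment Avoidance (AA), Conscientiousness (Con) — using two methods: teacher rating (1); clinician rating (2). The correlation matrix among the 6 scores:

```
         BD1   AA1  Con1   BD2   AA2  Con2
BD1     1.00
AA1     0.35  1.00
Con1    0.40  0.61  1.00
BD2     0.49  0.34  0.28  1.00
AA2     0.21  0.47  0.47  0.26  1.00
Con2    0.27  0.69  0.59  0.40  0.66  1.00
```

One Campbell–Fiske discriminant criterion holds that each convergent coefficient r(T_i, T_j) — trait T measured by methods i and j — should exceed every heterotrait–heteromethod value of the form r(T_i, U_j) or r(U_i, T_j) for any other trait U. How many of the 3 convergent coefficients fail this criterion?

2

Checking each validity diagonal entry against its comparison values:
BD (methods 1·2): 0.49 vs {0.21, 0.34, 0.27, 0.28} → pass.
AA (methods 1·2): 0.47 vs {0.34, 0.21, 0.69, 0.47} → fail.
Con (methods 1·2): 0.59 vs {0.28, 0.27, 0.47, 0.69} → fail.
2 of 3 fail.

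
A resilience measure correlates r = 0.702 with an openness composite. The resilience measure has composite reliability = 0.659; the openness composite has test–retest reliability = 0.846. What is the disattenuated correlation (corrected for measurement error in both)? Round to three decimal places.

0.940

r_true = r_obs / √(r_xx · r_yy) = 0.702 / √(0.659 × 0.846) = 0.702 / √0.557514 = 0.702 / 0.7467 ≈ 0.940.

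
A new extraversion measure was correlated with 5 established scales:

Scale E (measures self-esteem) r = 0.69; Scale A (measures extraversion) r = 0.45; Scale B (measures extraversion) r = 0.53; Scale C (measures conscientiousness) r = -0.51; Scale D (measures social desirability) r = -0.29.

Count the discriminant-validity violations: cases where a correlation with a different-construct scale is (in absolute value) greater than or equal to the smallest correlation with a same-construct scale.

2

Convergent (same construct = extraversion): Scale A, Scale B.
Smallest convergent = 0.45. Discriminant |r|: 0.69, 0.51, 0.29; count ≥ 0.45 → 2.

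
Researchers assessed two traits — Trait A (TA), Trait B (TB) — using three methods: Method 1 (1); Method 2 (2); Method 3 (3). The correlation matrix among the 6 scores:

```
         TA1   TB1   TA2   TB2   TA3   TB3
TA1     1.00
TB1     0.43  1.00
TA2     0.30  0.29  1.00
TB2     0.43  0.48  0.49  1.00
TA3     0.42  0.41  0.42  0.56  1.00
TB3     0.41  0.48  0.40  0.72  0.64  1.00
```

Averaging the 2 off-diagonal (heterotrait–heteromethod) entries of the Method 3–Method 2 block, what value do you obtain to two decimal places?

HTHM values (method 3 × method 2): 0.56, 0.40; mean = 0.96/2 = 0.48.

0.48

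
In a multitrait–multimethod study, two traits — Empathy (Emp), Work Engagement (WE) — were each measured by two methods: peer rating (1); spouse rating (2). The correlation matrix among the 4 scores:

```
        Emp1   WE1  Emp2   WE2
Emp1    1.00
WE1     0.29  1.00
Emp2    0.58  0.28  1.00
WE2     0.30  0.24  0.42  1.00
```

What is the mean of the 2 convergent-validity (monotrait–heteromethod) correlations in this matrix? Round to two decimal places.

0.41

Convergent values: 0.58, 0.24; mean = 0.82/2 = 0.41.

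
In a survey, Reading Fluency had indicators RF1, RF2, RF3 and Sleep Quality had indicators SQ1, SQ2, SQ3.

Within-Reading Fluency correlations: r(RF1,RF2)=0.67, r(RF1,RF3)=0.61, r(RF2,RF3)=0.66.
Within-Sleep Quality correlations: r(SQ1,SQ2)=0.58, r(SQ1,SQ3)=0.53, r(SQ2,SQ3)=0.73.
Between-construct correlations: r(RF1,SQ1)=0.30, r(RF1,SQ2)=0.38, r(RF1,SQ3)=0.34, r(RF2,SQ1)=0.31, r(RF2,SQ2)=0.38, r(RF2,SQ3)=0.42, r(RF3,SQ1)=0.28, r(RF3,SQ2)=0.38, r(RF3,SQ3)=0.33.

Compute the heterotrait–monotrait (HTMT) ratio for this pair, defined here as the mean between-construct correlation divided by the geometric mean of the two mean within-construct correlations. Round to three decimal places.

0.550

Mean heterotrait r = 3.12/9 = 0.3467.
Mean within-RF = 1.94/3 = 0.6467; mean within-SQ = 1.84/3 = 0.6133.
Geometric mean = √(0.6467 × 0.6133) = 0.6298.
HTMT = 0.3467 / 0.6298 = 0.550.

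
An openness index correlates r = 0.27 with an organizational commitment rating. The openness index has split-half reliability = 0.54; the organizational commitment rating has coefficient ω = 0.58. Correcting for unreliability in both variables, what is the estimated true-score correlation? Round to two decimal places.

0.48

r_true = r_obs / √(r_xx · r_yy) = 0.27 / √(0.54 × 0.58) = 0.27 / √0.3132 = 0.27 / 0.5596 ≈ 0.48.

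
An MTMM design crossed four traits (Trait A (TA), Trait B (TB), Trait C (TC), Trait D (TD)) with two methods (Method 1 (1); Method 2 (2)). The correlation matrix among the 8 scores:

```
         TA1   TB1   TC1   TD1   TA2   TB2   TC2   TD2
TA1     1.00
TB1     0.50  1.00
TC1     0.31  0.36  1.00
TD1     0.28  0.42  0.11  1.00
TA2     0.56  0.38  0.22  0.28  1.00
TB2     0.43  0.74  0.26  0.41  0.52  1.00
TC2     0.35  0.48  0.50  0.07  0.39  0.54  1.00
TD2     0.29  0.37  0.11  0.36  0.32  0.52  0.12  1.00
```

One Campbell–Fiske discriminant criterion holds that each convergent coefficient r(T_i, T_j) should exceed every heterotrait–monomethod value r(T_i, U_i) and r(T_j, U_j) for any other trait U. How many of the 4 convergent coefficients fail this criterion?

Checking each validity diagonal entry against its comparison values:
TA (methods 1·2): 0.56 vs {0.50, 0.52, 0.31, 0.39, 0.28, 0.32} → pass.
TB (methods 1·2): 0.74 vs {0.50, 0.52, 0.36, 0.54, 0.42, 0.52} → pass.
TC (methods 1·2): 0.50 vs {0.31, 0.39, 0.36, 0.54, 0.11, 0.12} → fail.
TD (methods 1·2): 0.36 vs {0.28, 0.32, 0.42, 0.52, 0.11, 0.12} → fail.
2 of 4 fail.

2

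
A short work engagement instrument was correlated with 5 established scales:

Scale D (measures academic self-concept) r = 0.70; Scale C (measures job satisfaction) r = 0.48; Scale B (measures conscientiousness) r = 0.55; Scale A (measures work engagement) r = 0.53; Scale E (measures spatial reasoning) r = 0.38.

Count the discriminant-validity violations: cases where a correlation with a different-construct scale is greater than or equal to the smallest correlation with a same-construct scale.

2

Convergent (same construct = work engagement): Scale A.
Smallest convergent = 0.53. Discriminant values: 0.70, 0.48, 0.55, 0.38; count ≥ 0.53 → 2.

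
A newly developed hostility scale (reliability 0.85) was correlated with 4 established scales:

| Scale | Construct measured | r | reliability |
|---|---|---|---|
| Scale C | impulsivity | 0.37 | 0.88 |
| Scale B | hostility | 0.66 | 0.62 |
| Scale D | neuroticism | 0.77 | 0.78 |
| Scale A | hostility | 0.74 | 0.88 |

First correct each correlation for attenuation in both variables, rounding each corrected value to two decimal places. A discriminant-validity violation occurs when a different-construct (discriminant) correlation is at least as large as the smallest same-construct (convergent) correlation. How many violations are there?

1

Disattenuated r (r / √(r_scale · r_new)):
  Scale C (disc): 0.37 / √(0.88·0.85) = 0.43
  Scale B (conv): 0.66 / √(0.62·0.85) = 0.91
  Scale D (disc): 0.77 / √(0.78·0.85) = 0.95
  Scale A (conv): 0.74 / √(0.88·0.85) = 0.86
Smallest convergent = 0.86. Discriminant values: 0.43, 0.95; count ≥ 0.86 → 1.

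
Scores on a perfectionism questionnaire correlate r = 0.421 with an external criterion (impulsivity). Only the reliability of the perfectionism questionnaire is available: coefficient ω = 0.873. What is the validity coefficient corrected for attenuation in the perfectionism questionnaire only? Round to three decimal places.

Single correction: r_c = r_obs / √r_xx = 0.421 / √0.873 = 0.421 / 0.9343 ≈ 0.451.

0.451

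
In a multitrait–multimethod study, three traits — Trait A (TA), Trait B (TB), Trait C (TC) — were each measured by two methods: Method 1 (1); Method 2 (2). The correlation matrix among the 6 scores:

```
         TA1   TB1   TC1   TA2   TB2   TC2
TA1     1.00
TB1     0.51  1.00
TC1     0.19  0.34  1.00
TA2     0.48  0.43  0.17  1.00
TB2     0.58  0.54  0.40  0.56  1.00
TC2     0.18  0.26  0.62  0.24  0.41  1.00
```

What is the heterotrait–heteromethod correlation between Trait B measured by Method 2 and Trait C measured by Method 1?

Different traits and methods: r(TB2, TC1) = 0.40.

0.40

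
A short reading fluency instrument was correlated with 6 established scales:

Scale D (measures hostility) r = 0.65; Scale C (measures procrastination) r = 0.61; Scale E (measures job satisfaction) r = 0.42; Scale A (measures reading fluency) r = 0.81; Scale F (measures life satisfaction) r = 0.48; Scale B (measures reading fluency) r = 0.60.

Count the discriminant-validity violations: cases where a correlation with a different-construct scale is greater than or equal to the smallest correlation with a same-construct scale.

2

Convergent (same construct = reading fluency): Scale A, Scale B.
Smallest convergent = 0.60. Discriminant values: 0.65, 0.61, 0.42, 0.48; count ≥ 0.60 → 2.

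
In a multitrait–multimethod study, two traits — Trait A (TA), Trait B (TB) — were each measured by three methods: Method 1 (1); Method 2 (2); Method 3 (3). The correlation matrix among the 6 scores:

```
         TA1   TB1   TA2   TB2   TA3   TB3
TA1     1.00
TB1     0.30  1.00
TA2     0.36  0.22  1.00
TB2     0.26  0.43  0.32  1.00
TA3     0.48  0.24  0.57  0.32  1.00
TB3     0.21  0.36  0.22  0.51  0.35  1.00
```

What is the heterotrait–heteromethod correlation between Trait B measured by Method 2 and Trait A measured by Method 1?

0.26

Different traits and methods: r(TB2, TA1) = 0.26.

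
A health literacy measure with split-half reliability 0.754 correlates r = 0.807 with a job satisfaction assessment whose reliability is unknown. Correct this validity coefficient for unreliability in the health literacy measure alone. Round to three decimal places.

0.929

Single correction: r_c = r_obs / √r_xx = 0.807 / √0.754 = 0.807 / 0.8683 ≈ 0.929.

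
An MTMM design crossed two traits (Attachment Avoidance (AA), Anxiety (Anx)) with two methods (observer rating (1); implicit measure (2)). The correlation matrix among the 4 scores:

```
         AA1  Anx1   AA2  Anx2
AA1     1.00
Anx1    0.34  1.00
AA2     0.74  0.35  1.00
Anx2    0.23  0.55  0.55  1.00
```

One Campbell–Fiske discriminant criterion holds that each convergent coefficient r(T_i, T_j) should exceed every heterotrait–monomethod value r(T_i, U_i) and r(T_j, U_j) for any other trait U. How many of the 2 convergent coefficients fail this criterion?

Convergent coefficients and their comparison sets:
AA (methods 1·2): 0.74 vs {0.34, 0.55} → pass.
Anx (methods 1·2): 0.55 vs {0.34, 0.55} → fail.
1 of 2 fail.

1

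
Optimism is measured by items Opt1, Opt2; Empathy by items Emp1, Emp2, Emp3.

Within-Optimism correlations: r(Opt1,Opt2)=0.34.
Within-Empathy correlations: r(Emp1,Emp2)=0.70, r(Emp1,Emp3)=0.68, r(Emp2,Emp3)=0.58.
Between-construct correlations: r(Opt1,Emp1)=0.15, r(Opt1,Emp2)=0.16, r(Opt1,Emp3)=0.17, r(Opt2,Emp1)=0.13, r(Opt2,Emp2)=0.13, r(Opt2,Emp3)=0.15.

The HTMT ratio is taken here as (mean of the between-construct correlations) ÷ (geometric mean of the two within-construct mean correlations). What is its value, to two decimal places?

Between-construct mean = 0.89/6 = 0.1483.
Mean within-Opt = 0.34/1 = 0.3400; mean within-Emp = 1.96/3 = 0.6533.
Geometric mean = √(0.3400 × 0.6533) = 0.4713.
HTMT = 0.1483 / 0.4713 = 0.31.

0.31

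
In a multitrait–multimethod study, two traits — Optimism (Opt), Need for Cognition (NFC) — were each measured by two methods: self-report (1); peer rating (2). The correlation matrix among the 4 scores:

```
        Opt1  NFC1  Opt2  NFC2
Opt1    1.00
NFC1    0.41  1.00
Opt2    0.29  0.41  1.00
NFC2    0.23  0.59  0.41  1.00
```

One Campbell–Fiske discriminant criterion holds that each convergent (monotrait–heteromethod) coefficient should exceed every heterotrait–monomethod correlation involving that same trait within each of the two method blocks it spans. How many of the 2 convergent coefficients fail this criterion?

1

Checking each validity diagonal entry against its comparison values:
Opt (methods 1·2): 0.29 vs {0.41, 0.41} → fail.
NFC (methods 1·2): 0.59 vs {0.41, 0.41} → pass.
1 of 2 fail.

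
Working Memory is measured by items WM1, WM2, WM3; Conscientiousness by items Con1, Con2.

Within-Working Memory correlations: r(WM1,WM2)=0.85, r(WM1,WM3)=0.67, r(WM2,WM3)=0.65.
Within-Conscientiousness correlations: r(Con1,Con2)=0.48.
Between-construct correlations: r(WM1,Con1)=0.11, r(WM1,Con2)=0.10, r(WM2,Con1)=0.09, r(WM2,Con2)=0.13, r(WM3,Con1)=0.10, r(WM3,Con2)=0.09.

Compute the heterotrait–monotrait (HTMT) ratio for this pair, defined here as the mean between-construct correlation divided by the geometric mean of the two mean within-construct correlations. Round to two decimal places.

0.18

Mean heterotrait r = 0.62/6 = 0.1033.
Mean within-WM = 2.17/3 = 0.7233; mean within-Con = 0.48/1 = 0.4800.
Geometric mean = √(0.7233 × 0.4800) = 0.5892.
HTMT = 0.1033 / 0.5892 = 0.18.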